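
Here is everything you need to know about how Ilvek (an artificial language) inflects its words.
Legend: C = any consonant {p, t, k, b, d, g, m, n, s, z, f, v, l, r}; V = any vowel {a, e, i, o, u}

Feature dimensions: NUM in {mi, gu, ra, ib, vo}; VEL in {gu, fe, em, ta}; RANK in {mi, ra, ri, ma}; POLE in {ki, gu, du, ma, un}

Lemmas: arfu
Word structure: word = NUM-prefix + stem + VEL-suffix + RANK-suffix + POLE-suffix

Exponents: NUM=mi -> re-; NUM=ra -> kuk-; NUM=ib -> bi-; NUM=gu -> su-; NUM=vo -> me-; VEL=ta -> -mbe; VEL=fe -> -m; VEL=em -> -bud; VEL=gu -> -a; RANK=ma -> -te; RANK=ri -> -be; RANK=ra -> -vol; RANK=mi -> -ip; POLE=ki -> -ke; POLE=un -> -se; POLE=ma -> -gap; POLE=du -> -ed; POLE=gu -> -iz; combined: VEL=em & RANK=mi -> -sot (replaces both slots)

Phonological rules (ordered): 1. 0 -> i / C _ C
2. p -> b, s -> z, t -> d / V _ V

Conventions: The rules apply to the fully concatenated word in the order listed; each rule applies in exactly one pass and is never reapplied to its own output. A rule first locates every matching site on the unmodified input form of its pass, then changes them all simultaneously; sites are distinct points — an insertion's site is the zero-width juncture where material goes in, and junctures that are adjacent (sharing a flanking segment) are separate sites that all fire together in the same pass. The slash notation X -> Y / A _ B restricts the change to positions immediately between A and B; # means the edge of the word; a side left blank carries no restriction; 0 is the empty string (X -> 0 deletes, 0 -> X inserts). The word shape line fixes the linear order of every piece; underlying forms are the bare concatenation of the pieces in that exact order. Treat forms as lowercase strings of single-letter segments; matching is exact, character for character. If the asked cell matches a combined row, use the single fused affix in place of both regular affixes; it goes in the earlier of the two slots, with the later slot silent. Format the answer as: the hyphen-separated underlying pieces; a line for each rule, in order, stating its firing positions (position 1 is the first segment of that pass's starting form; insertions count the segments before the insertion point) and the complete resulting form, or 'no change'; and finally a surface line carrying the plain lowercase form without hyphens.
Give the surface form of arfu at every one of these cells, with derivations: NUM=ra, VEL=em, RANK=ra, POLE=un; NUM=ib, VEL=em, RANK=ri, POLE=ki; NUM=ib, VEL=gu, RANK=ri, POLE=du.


cell NUM=ra, VEL=em, RANK=ra, POLE=un:
underlying: kuk-arfu-bud-vol-se
1. 0 -> i / C _ C: inserts after position(s) 5, 10, 13: kukarifubudivolise
2. p -> b, s -> z, t -> d / V _ V: fires at position(s) 17: kukarifubudivolize
surface: kukarifubudivolize

cell NUM=ib, VEL=em, RANK=ri, POLE=ki:
underlying: bi-arfu-bud-be-ke
1. 0 -> i / C _ C: inserts after position(s) 4, 9: biarifubudibeke
2. p -> b, s -> z, t -> d / V _ V: no change
surface: biarifubudibeke

cell NUM=ib, VEL=gu, RANK=ri, POLE=du:
underlying: bi-arfu-a-be-ed
1. 0 -> i / C _ C: inserts after position(s) 4: biarifuabeed
2. p -> b, s -> z, t -> d / V _ V: no change
surface: biarifuabeed


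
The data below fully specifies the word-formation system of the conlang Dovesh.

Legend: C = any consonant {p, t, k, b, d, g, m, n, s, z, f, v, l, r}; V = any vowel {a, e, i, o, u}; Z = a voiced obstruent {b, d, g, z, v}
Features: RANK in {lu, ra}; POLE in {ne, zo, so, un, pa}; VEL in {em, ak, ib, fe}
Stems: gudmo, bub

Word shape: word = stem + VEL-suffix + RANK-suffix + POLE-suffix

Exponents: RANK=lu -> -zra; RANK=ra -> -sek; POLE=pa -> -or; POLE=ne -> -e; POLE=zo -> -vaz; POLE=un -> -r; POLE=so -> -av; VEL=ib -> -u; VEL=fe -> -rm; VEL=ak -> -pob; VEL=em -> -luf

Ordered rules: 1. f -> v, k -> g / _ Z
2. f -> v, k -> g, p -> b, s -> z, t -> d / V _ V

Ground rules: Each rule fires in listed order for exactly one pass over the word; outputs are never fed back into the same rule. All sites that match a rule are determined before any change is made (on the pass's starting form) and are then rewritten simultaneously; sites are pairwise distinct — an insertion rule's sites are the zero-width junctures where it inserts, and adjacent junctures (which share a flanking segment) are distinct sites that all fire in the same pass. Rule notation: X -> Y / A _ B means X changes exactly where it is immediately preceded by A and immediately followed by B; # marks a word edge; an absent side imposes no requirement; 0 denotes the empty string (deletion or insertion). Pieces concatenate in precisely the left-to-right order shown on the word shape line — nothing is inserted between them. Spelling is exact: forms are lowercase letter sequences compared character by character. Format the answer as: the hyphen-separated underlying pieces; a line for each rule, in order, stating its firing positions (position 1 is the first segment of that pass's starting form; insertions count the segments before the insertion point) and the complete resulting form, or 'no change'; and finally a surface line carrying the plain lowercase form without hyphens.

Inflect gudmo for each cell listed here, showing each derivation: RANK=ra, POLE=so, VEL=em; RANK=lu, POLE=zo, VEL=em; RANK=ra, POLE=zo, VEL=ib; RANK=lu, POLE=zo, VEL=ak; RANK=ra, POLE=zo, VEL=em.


cell RANK=ra, POLE=so, VEL=em:
underlying: gudmo-luf-sek-av
1. f -> v, k -> g / _ Z: no change
2. f -> v, k -> g, p -> b, s -> z, t -> d / V _ V: fires at position(s) 11: gudmolufsegav
surface: gudmolufsegav

cell RANK=lu, POLE=zo, VEL=em:
underlying: gudmo-luf-zra-vaz
1. f -> v, k -> g / _ Z: fires at position(s) 8: gudmoluvzravaz
2. f -> v, k -> g, p -> b, s -> z, t -> d / V _ V: no change
surface: gudmoluvzravaz

cell RANK=ra, POLE=zo, VEL=ib:
underlying: gudmo-u-sek-vaz
1. f -> v, k -> g / _ Z: fires at position(s) 9: gudmousegvaz
2. f -> v, k -> g, p -> b, s -> z, t -> d / V _ V: fires at position(s) 7: gudmouzegvaz
surface: gudmouzegvaz

cell RANK=lu, POLE=zo, VEL=ak:
underlying: gudmo-pob-zra-vaz
1. f -> v, k -> g / _ Z: no change
2. f -> v, k -> g, p -> b, s -> z, t -> d / V _ V: fires at position(s) 6: gudmobobzravaz
surface: gudmobobzravaz

cell RANK=ra, POLE=zo, VEL=em:
underlying: gudmo-luf-sek-vaz
1. f -> v, k -> g / _ Z: fires at position(s) 11: gudmolufsegvaz
2. f -> v, k -> g, p -> b, s -> z, t -> d / V _ V: no change
surface: gudmolufsegvaz


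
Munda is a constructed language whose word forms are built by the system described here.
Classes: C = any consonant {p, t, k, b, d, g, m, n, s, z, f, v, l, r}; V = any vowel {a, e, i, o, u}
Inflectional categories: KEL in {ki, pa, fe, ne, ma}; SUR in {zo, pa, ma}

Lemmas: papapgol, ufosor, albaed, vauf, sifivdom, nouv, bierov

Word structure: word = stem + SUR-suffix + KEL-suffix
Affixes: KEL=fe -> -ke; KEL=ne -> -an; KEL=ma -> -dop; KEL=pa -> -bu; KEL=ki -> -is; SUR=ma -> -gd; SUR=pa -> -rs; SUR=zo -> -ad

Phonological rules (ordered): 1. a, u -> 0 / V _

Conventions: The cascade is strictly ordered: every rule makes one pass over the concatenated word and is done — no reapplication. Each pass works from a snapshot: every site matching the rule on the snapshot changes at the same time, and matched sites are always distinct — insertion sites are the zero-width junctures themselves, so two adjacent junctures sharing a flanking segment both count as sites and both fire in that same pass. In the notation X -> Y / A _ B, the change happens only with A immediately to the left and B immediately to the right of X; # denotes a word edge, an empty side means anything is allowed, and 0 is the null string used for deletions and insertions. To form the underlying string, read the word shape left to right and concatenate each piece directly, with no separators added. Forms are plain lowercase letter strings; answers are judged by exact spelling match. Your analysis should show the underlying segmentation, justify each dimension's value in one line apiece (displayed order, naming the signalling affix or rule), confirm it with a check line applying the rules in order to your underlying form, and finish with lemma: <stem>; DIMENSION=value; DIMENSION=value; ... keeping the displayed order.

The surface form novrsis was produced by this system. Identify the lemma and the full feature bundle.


underlying: nouv-rs-is
KEL=ki - signalled by the affix -is
SUR=pa - signalled by the affix -rs
check: nouvrsis -> novrsis
lemma: nouv; KEL=ki; SUR=pa


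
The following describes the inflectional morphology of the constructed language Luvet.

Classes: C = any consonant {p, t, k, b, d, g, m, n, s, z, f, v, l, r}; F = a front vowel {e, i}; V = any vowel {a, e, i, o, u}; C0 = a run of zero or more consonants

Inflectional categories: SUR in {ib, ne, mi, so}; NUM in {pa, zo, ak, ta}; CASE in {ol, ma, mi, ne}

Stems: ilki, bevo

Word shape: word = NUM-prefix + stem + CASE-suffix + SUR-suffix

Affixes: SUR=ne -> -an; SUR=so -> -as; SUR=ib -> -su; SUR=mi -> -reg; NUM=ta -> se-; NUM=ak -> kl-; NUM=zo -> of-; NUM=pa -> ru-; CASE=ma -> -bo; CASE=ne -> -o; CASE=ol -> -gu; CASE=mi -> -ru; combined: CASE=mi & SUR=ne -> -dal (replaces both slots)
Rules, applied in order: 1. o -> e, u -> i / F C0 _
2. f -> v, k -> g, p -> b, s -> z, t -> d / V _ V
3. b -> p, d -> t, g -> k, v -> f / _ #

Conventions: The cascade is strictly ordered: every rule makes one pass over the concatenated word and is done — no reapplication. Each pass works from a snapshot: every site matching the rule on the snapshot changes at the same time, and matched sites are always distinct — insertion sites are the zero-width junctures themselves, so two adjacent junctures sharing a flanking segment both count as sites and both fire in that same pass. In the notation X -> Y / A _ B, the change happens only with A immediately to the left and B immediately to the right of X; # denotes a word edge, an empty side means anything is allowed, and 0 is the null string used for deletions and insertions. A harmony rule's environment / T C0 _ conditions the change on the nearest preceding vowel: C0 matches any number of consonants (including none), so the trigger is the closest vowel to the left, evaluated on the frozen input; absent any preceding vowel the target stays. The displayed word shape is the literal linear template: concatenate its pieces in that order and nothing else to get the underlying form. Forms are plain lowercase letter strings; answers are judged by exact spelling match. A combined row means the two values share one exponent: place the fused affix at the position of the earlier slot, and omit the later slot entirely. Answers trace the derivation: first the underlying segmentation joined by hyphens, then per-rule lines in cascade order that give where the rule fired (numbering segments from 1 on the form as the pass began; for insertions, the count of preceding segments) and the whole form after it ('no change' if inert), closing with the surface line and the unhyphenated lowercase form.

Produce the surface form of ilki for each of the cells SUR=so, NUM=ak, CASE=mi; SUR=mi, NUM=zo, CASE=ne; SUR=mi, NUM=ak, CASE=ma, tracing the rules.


cell SUR=so, NUM=ak, CASE=mi:
underlying: kl-ilki-ru-as
1. o -> e, u -> i / F C0 _: fires at position(s) 8: klilkirias
2. f -> v, k -> g, p -> b, s -> z, t -> d / V _ V: no change
3. b -> p, d -> t, g -> k, v -> f / _ #: no change
surface: klilkirias

cell SUR=mi, NUM=zo, CASE=ne:
underlying: of-ilki-o-reg
1. o -> e, u -> i / F C0 _: fires at position(s) 7: ofilkiereg
2. f -> v, k -> g, p -> b, s -> z, t -> d / V _ V: fires at position(s) 2: ovilkiereg
3. b -> p, d -> t, g -> k, v -> f / _ #: fires at position(s) 10: ovilkierek
surface: ovilkierek

cell SUR=mi, NUM=ak, CASE=ma:
underlying: kl-ilki-bo-reg
1. o -> e, u -> i / F C0 _: fires at position(s) 8: klilkibereg
2. f -> v, k -> g, p -> b, s -> z, t -> d / V _ V: no change
3. b -> p, d -> t, g -> k, v -> f / _ #: fires at position(s) 11: klilkiberek
surface: klilkiberek


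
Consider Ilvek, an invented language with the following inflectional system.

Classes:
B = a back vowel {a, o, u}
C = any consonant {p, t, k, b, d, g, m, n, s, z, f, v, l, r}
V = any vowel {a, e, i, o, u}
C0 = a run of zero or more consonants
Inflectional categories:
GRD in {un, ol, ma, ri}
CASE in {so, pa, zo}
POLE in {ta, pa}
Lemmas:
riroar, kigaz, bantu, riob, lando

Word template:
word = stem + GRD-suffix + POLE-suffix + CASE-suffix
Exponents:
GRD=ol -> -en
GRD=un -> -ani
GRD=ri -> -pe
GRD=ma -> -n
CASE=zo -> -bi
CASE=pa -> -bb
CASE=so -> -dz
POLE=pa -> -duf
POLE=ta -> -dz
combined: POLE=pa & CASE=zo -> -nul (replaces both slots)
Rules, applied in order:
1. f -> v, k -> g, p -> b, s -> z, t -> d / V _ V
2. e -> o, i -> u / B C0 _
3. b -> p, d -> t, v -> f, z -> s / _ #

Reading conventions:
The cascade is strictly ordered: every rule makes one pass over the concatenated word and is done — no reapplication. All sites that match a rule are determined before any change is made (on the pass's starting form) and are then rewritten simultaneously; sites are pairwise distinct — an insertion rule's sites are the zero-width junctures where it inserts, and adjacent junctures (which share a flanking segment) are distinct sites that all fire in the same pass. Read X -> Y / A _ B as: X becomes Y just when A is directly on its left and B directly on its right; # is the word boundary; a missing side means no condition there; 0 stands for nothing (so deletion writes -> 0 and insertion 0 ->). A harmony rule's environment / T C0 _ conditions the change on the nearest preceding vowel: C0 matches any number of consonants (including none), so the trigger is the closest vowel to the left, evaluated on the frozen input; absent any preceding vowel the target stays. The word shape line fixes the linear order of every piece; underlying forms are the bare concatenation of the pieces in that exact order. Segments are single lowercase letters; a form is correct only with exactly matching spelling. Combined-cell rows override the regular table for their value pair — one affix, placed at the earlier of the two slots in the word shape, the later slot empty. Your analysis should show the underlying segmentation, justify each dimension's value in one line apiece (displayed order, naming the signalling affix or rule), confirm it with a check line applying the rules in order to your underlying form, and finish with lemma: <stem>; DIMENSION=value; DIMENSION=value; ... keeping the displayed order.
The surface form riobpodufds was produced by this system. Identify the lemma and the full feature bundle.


underlying: riob-pe-duf-dz
GRD=ri - signalled by the affix -pe
CASE=so - signalled by the affix -dz
POLE=pa - signalled by the affix -duf
check: riobpedufdz -> riobpedufdz -> riobpodufdz -> riobpodufds
lemma: riob; GRD=ri; CASE=so; POLE=pa


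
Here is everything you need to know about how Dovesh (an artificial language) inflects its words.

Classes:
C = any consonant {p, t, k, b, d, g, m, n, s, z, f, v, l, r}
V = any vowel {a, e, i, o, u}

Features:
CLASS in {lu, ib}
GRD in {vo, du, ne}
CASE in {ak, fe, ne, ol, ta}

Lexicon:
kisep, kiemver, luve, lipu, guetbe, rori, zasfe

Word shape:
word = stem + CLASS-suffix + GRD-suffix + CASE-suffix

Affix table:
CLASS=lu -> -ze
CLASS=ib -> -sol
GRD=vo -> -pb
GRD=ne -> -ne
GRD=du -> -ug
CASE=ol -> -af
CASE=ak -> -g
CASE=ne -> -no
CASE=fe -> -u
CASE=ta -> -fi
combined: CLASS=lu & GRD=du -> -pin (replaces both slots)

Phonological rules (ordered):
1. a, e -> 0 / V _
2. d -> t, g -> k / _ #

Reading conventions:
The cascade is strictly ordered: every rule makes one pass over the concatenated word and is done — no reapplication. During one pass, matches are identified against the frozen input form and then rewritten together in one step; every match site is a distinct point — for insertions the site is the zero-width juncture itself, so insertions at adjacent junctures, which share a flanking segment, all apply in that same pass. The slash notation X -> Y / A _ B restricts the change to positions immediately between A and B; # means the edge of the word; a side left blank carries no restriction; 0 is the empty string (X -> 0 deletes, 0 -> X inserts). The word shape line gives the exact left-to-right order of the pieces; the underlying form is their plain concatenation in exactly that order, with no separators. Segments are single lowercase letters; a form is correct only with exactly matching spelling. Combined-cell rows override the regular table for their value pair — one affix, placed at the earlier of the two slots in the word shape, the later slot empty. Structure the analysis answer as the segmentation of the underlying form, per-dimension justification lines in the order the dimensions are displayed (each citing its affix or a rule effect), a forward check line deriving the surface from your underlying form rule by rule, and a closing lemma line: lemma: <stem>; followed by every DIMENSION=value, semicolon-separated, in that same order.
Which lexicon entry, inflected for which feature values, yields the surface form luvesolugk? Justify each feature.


underlying: luve-sol-ug-g
CLASS=ib - signalled by the affix -sol
GRD=du - signalled by the affix -ug
CASE=ak - signalled by the affix -g
check: luvesolugg -> luvesolugg -> luvesolugk
lemma: luve; CLASS=ib; GRD=du; CASE=ak


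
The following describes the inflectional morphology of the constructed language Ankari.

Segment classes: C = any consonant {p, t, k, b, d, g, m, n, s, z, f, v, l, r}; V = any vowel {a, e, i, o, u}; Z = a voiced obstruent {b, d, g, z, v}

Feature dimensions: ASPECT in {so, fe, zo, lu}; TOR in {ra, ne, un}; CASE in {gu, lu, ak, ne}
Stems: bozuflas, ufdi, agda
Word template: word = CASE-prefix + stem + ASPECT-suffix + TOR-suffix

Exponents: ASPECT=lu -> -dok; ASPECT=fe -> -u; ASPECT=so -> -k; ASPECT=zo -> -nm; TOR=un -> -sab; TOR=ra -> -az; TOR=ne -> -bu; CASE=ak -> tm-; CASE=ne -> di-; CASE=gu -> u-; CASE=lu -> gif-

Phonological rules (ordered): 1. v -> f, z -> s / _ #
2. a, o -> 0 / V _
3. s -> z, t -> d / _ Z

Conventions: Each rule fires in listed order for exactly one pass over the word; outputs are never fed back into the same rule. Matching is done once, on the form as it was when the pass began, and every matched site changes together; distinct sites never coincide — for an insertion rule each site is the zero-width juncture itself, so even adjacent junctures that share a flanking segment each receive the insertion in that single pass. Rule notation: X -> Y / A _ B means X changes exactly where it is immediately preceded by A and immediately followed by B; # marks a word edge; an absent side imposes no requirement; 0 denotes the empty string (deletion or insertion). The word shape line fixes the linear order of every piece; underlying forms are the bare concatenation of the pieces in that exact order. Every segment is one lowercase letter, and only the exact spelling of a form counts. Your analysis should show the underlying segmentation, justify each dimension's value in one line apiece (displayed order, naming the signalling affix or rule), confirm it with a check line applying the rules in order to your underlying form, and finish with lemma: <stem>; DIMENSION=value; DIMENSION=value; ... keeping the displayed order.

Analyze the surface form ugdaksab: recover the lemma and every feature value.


underlying: u-agda-k-sab
ASPECT=so - signalled by the affix -k
TOR=un - signalled by the affix -sab
CASE=gu - signalled by the affix u-
check: uagdaksab -> uagdaksab -> ugdaksab -> ugdaksab
lemma: agda; ASPECT=so; TOR=un; CASE=gu


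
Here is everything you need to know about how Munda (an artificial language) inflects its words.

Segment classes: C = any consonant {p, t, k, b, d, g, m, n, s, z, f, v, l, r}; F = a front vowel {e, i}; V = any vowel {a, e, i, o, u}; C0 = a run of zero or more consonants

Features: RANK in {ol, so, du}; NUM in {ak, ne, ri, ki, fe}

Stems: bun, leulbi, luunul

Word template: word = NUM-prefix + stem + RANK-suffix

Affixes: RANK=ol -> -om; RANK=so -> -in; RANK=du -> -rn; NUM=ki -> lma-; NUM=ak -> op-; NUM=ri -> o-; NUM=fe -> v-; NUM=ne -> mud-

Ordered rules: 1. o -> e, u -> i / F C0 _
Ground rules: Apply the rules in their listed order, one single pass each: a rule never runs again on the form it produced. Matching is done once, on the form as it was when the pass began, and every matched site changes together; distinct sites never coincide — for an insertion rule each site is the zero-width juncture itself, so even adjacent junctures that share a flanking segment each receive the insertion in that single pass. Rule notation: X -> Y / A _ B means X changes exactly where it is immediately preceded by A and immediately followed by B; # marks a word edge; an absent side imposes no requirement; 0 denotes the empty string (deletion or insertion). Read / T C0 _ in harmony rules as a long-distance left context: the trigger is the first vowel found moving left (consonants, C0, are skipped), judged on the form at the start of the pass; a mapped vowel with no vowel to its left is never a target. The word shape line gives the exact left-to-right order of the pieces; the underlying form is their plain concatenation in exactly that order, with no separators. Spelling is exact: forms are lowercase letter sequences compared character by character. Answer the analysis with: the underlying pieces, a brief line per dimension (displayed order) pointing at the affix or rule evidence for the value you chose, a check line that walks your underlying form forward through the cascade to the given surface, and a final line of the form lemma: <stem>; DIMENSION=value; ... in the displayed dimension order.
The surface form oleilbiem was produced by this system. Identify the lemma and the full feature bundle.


underlying: o-leulbi-om
RANK=ol - signalled by the affix -om
NUM=ri - signalled by the affix o-
check: oleulbiom -> oleilbiem
lemma: leulbi; RANK=ol; NUM=ri


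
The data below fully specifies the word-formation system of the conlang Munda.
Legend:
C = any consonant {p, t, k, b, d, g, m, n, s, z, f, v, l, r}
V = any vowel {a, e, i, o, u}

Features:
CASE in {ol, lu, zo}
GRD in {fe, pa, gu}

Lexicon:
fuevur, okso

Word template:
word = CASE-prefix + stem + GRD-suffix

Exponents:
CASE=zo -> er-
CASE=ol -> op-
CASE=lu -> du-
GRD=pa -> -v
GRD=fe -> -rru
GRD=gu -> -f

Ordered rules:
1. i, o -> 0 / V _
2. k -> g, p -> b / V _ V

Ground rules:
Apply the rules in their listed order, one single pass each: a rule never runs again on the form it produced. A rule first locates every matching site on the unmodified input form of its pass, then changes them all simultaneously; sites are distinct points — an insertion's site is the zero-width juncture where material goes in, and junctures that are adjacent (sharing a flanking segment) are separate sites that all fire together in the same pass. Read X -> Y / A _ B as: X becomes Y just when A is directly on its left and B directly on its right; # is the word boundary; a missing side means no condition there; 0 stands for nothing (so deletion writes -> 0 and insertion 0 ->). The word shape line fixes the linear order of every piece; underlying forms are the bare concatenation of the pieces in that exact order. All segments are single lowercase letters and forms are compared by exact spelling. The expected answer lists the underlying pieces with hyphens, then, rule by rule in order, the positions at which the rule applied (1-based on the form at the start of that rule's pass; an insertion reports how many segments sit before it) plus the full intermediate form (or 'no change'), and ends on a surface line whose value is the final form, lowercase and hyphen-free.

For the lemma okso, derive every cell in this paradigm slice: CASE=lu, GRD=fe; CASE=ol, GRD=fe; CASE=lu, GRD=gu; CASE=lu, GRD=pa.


cell CASE=lu, GRD=fe:
underlying: du-okso-rru
1. i, o -> 0 / V _: fires at position(s) 3: duksorru
2. k -> g, p -> b / V _ V: no change
surface: duksorru

cell CASE=ol, GRD=fe:
underlying: op-okso-rru
1. i, o -> 0 / V _: no change
2. k -> g, p -> b / V _ V: fires at position(s) 2: oboksorru
surface: oboksorru

cell CASE=lu, GRD=gu:
underlying: du-okso-f
1. i, o -> 0 / V _: fires at position(s) 3: duksof
2. k -> g, p -> b / V _ V: no change
surface: duksof

cell CASE=lu, GRD=pa:
underlying: du-okso-v
1. i, o -> 0 / V _: fires at position(s) 3: duksov
2. k -> g, p -> b / V _ V: no change
surface: duksov


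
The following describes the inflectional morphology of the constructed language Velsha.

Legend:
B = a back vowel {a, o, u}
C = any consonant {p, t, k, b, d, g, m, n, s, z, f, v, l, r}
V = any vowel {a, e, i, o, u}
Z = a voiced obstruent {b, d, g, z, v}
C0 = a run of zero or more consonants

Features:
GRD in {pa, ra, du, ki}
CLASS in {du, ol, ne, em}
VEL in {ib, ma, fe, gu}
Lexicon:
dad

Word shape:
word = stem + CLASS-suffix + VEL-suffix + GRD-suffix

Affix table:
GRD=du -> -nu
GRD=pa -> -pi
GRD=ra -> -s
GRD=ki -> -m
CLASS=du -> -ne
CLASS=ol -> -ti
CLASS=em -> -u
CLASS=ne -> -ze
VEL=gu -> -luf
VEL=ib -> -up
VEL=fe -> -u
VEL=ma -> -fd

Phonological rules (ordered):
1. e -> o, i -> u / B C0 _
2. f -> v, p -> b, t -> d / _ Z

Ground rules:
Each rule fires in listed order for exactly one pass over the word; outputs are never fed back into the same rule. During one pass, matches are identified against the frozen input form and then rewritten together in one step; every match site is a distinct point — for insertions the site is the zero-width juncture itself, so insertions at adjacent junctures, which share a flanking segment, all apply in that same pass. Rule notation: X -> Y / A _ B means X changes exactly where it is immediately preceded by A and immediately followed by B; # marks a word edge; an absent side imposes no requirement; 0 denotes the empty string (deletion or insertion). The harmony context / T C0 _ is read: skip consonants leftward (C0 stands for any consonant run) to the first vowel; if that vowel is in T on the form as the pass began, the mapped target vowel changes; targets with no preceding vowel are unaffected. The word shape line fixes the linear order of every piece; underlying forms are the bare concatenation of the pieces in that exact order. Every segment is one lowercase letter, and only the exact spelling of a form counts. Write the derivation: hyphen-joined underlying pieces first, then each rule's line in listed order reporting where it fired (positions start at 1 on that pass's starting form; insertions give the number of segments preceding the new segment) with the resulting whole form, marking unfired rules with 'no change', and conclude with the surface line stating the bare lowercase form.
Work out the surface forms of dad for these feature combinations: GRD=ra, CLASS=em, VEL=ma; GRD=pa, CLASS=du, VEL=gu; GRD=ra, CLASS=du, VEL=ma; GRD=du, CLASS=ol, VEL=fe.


cell GRD=ra, CLASS=em, VEL=ma:
underlying: dad-u-fd-s
1. e -> o, i -> u / B C0 _: no change
2. f -> v, p -> b, t -> d / _ Z: fires at position(s) 5: daduvds
surface: daduvds

cell GRD=pa, CLASS=du, VEL=gu:
underlying: dad-ne-luf-pi
1. e -> o, i -> u / B C0 _: fires at position(s) 5, 10: dadnolufpu
2. f -> v, p -> b, t -> d / _ Z: no change
surface: dadnolufpu

cell GRD=ra, CLASS=du, VEL=ma:
underlying: dad-ne-fd-s
1. e -> o, i -> u / B C0 _: fires at position(s) 5: dadnofds
2. f -> v, p -> b, t -> d / _ Z: fires at position(s) 6: dadnovds
surface: dadnovds

cell GRD=du, CLASS=ol, VEL=fe:
underlying: dad-ti-u-nu
1. e -> o, i -> u / B C0 _: fires at position(s) 5: dadtuunu
2. f -> v, p -> b, t -> d / _ Z: no change
surface: dadtuunu


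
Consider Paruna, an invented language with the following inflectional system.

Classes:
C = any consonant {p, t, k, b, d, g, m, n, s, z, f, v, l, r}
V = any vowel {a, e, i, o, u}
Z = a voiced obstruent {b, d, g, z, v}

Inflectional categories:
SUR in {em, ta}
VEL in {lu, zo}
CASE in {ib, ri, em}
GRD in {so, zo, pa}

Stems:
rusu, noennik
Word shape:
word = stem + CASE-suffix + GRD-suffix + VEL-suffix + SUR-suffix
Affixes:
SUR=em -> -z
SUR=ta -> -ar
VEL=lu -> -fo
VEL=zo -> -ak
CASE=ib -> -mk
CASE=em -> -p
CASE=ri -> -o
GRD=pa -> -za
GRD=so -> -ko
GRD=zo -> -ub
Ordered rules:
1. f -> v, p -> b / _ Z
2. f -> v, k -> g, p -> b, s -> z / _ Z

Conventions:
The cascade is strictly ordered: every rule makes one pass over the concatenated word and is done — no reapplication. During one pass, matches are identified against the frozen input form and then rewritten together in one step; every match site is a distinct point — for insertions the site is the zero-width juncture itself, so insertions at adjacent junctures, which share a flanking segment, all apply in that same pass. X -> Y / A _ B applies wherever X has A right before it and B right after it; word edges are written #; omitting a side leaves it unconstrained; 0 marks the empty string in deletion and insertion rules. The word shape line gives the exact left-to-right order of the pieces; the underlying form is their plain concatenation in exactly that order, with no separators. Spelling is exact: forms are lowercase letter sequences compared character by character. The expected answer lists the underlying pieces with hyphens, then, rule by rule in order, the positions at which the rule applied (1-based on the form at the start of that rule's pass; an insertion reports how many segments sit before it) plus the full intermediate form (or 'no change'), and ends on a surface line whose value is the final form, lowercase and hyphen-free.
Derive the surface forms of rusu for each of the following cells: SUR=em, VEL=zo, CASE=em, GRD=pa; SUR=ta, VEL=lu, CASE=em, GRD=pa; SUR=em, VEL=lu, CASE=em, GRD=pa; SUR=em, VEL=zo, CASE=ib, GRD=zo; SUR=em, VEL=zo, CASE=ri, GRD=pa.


cell SUR=em, VEL=zo, CASE=em, GRD=pa:
underlying: rusu-p-za-ak-z
1. f -> v, p -> b / _ Z: fires at position(s) 5: rusubzaakz
2. f -> v, k -> g, p -> b, s -> z / _ Z: fires at position(s) 9: rusubzaagz
surface: rusubzaagz

cell SUR=ta, VEL=lu, CASE=em, GRD=pa:
underlying: rusu-p-za-fo-ar
1. f -> v, p -> b / _ Z: fires at position(s) 5: rusubzafoar
2. f -> v, k -> g, p -> b, s -> z / _ Z: no change
surface: rusubzafoar

cell SUR=em, VEL=lu, CASE=em, GRD=pa:
underlying: rusu-p-za-fo-z
1. f -> v, p -> b / _ Z: fires at position(s) 5: rusubzafoz
2. f -> v, k -> g, p -> b, s -> z / _ Z: no change
surface: rusubzafoz

cell SUR=em, VEL=zo, CASE=ib, GRD=zo:
underlying: rusu-mk-ub-ak-z
1. f -> v, p -> b / _ Z: no change
2. f -> v, k -> g, p -> b, s -> z / _ Z: fires at position(s) 10: rusumkubagz
surface: rusumkubagz

cell SUR=em, VEL=zo, CASE=ri, GRD=pa:
underlying: rusu-o-za-ak-z
1. f -> v, p -> b / _ Z: no change
2. f -> v, k -> g, p -> b, s -> z / _ Z: fires at position(s) 9: rusuozaagz
surface: rusuozaagz


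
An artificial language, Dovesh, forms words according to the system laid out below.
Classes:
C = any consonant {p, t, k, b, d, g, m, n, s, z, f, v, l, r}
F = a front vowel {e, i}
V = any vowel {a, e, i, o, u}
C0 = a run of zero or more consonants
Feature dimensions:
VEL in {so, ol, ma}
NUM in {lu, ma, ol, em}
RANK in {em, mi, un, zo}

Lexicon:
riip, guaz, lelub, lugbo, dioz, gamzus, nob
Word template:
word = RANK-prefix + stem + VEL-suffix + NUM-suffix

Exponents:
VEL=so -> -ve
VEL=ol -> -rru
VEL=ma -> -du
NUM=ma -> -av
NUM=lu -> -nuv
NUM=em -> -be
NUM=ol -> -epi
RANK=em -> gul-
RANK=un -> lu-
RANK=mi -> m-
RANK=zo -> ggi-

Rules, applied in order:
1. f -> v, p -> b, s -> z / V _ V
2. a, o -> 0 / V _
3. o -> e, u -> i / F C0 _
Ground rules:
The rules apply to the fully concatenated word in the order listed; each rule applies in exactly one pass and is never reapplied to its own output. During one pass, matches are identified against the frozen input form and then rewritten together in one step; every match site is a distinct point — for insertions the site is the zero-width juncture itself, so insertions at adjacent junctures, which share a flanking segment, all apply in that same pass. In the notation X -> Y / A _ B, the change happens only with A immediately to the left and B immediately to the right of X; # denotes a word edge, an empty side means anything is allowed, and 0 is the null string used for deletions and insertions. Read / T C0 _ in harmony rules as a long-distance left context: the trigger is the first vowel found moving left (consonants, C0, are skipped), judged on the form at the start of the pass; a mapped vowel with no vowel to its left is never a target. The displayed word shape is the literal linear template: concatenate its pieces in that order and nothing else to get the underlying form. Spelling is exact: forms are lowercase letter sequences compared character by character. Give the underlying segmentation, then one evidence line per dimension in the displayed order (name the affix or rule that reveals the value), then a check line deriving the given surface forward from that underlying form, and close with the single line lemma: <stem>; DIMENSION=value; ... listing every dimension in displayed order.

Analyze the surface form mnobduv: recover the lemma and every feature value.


underlying: m-nob-du-av
VEL=ma - signalled by the affix -du
NUM=ma - signalled by the affix -av
RANK=mi - signalled by the affix m-
check: mnobduav -> mnobduav -> mnobduv -> mnobduv
lemma: nob; VEL=ma; NUM=ma; RANK=mi


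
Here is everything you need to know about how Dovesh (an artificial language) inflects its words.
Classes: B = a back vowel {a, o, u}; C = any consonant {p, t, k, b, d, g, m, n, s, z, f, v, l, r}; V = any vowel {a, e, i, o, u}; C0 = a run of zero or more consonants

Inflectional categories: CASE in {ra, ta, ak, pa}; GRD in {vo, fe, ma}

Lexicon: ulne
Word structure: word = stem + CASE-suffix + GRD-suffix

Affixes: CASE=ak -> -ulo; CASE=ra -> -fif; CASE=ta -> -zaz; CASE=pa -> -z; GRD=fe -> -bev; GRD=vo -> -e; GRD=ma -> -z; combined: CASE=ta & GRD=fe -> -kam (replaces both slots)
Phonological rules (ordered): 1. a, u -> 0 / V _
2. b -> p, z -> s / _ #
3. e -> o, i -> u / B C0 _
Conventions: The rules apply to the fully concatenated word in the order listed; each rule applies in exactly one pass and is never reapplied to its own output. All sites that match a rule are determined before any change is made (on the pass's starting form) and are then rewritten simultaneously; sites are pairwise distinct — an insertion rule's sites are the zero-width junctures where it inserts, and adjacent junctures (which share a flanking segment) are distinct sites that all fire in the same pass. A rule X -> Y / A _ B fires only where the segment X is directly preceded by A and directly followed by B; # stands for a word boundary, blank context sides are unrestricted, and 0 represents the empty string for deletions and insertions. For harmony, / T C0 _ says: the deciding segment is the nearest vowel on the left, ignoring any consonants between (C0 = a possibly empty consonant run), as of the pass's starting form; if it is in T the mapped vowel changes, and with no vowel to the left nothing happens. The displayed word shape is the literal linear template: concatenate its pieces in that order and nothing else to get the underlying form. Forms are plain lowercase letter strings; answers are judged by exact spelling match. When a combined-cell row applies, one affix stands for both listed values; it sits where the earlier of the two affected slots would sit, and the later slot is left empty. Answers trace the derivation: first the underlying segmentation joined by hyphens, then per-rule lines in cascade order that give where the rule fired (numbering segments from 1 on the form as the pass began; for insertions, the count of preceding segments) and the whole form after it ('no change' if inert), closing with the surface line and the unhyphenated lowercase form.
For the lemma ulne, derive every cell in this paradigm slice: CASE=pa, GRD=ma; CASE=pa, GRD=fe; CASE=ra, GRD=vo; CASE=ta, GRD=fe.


cell CASE=pa, GRD=ma:
underlying: ulne-z-z
1. a, u -> 0 / V _: no change
2. b -> p, z -> s / _ #: fires at position(s) 6: ulnezs
3. e -> o, i -> u / B C0 _: fires at position(s) 4: ulnozs
surface: ulnozs

cell CASE=pa, GRD=fe:
underlying: ulne-z-bev
1. a, u -> 0 / V _: no change
2. b -> p, z -> s / _ #: no change
3. e -> o, i -> u / B C0 _: fires at position(s) 4: ulnozbev
surface: ulnozbev

cell CASE=ra, GRD=vo:
underlying: ulne-fif-e
1. a, u -> 0 / V _: no change
2. b -> p, z -> s / _ #: no change
3. e -> o, i -> u / B C0 _: fires at position(s) 4: ulnofife
surface: ulnofife

cell CASE=ta, GRD=fe:
underlying: ulne-kam
1. a, u -> 0 / V _: no change
2. b -> p, z -> s / _ #: no change
3. e -> o, i -> u / B C0 _: fires at position(s) 4: ulnokam
surface: ulnokam


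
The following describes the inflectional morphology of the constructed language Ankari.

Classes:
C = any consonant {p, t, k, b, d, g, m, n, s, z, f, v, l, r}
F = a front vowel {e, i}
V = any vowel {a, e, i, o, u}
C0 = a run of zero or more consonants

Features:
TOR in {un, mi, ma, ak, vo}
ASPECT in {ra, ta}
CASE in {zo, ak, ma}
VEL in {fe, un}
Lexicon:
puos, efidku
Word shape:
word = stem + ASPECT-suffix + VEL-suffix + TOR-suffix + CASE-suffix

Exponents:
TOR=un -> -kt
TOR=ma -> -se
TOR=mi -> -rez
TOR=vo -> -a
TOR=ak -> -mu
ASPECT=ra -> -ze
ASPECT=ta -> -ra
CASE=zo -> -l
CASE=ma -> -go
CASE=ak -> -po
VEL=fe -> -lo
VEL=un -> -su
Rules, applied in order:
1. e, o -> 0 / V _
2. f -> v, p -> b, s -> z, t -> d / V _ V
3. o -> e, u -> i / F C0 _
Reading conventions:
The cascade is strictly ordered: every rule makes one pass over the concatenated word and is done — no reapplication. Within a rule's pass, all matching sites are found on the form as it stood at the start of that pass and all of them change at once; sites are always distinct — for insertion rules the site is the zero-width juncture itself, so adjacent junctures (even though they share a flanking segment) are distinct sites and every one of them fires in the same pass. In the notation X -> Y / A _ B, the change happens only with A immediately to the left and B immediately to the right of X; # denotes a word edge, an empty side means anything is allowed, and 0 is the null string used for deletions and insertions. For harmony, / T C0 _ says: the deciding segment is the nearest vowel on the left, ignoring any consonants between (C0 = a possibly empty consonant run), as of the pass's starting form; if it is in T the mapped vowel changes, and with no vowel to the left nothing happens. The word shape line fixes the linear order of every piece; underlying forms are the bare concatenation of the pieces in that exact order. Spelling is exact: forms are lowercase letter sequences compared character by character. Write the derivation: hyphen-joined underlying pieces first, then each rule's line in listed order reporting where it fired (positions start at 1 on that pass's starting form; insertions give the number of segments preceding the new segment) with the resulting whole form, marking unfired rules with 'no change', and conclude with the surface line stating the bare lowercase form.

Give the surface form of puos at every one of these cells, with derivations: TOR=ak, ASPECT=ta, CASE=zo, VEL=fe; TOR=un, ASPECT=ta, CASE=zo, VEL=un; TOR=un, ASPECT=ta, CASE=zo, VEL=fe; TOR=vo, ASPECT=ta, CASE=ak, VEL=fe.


cell TOR=ak, ASPECT=ta, CASE=zo, VEL=fe:
underlying: puos-ra-lo-mu-l
1. e, o -> 0 / V _: fires at position(s) 3: pusralomul
2. f -> v, p -> b, s -> z, t -> d / V _ V: no change
3. o -> e, u -> i / F C0 _: no change
surface: pusralomul

cell TOR=un, ASPECT=ta, CASE=zo, VEL=un:
underlying: puos-ra-su-kt-l
1. e, o -> 0 / V _: fires at position(s) 3: pusrasuktl
2. f -> v, p -> b, s -> z, t -> d / V _ V: fires at position(s) 6: pusrazuktl
3. o -> e, u -> i / F C0 _: no change
surface: pusrazuktl

cell TOR=un, ASPECT=ta, CASE=zo, VEL=fe:
underlying: puos-ra-lo-kt-l
1. e, o -> 0 / V _: fires at position(s) 3: pusraloktl
2. f -> v, p -> b, s -> z, t -> d / V _ V: no change
3. o -> e, u -> i / F C0 _: no change
surface: pusraloktl

cell TOR=vo, ASPECT=ta, CASE=ak, VEL=fe:
underlying: puos-ra-lo-a-po
1. e, o -> 0 / V _: fires at position(s) 3: pusraloapo
2. f -> v, p -> b, s -> z, t -> d / V _ V: fires at position(s) 9: pusraloabo
3. o -> e, u -> i / F C0 _: no change
surface: pusraloabo


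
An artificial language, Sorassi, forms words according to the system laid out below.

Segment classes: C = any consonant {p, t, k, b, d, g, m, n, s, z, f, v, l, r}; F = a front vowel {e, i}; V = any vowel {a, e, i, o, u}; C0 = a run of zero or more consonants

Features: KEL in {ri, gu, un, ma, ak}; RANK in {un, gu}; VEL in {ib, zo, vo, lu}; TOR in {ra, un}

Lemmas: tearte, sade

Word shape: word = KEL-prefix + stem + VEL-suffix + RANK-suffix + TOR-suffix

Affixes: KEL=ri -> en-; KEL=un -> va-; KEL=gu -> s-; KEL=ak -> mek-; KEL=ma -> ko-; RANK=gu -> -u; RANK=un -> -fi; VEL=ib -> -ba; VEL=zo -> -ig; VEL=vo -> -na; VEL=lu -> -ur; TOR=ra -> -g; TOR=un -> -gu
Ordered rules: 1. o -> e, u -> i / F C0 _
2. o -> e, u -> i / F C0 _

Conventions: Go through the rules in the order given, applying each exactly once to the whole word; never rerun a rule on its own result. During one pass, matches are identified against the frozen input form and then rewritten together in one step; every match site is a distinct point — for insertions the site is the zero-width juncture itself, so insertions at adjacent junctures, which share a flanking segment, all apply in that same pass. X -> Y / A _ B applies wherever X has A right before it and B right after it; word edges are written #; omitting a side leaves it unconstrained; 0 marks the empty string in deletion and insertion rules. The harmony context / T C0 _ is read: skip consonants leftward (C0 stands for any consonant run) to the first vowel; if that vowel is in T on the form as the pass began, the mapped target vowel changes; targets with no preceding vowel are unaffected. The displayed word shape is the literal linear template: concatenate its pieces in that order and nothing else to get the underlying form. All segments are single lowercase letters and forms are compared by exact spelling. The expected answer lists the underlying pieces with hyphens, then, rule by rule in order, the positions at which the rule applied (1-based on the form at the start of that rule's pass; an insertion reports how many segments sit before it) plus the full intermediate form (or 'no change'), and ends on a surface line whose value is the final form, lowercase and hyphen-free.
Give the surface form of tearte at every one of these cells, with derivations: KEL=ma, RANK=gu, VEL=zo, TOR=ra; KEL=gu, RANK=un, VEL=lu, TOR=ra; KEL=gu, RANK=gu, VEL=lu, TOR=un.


cell KEL=ma, RANK=gu, VEL=zo, TOR=ra:
underlying: ko-tearte-ig-u-g
1. o -> e, u -> i / F C0 _: fires at position(s) 11: kotearteigig
2. o -> e, u -> i / F C0 _: no change
surface: kotearteigig

cell KEL=gu, RANK=un, VEL=lu, TOR=ra:
underlying: s-tearte-ur-fi-g
1. o -> e, u -> i / F C0 _: fires at position(s) 8: stearteirfig
2. o -> e, u -> i / F C0 _: no change
surface: stearteirfig

cell KEL=gu, RANK=gu, VEL=lu, TOR=un:
underlying: s-tearte-ur-u-gu
1. o -> e, u -> i / F C0 _: fires at position(s) 8: stearteirugu
2. o -> e, u -> i / F C0 _: fires at position(s) 10: stearteirigu
surface: stearteirigu
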